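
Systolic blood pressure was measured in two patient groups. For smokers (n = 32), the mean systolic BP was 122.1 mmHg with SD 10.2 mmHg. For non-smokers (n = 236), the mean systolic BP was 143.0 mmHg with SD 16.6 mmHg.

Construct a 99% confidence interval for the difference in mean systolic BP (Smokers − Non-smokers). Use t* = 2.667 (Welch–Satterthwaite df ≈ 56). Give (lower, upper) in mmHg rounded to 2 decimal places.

(-26.51, -15.29)

SE₁ = s₁/√n₁ = 10.2/√32 = 1.8031; SE₂ = 16.6/√236 = 1.0806.
Independent samples, unequal variances: SE_diff = √(SE₁² + SE₂²) = √(3.25116961 + 1.16769636) = 2.1021.
t* = 2.667, so margin of error = 2.667 × 2.1021 = 5.6063.
Difference in means = 122.1 − 143.0 = -20.9000.
-20.9000 ± 5.6063 → (-26.51, -15.29).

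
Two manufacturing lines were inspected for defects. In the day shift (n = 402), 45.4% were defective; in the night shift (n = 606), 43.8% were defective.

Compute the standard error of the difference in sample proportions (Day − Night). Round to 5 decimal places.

The two standard errors are √(0.4540×0.5460/402) = 0.02483 and √(0.4380×0.5620/606) = 0.02015.
Because the samples are independent, SE_diff = √(0.02483² + 0.02015²) = 0.03198.

0.03198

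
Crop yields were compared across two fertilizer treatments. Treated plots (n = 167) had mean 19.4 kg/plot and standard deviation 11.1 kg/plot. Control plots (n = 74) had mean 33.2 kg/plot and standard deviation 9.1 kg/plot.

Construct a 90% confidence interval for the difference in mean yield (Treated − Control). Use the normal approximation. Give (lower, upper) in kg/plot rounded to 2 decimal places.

(-16.04, -11.56)

Per-group SEs: s₁/√n₁ = 11.1/√167 = 0.8589, s₂/√n₂ = 9.1/√74 = 1.0579.
Unpooled SE of the difference: √(0.73770921 + 1.11915241) = 1.3627.
Margin of error = z* · SE = 1.645 × 1.3627 = 2.2416.
x̄₁ − x̄₂ = 19.4 − 33.2 = -13.8000.
CI: -13.8000 ± 2.2416 = (-16.04, -11.56).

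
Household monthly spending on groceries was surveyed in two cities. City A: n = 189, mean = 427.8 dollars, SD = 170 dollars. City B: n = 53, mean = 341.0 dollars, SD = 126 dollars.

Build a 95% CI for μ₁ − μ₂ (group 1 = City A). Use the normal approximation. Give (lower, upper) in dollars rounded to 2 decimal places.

(45.11, 128.49)

SE₁ = s₁/√n₁ = 170/√189 = 12.3657; SE₂ = 126/√53 = 17.3074.
Independent samples, unequal variances: SE_diff = √(SE₁² + SE₂²) = √(152.91053649 + 299.54609476) = 21.2710.
z* = 1.960, so margin of error = 1.960 × 21.2710 = 41.6912.
Difference in means = 427.8 − 341.0 = 86.8000.
86.8000 ± 41.6912 → (45.11, 128.49).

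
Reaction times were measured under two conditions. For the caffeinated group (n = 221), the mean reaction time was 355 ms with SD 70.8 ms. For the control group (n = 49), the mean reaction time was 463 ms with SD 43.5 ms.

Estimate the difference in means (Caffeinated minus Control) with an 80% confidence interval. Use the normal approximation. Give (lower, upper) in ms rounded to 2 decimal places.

Per-group SEs: s₁/√n₁ = 70.8/√221 = 4.7625, s₂/√n₂ = 43.5/√49 = 6.2143.
Unpooled SE of the difference: √(22.68140625 + 38.61752449) = 7.8294.
Margin of error = z* · SE = 1.282 × 7.8294 = 10.0373.
x̄₁ − x̄₂ = 355 − 463 = -108.0000.
CI: -108.0000 ± 10.0373 = (-118.04, -97.96).

(-118.04, -97.96)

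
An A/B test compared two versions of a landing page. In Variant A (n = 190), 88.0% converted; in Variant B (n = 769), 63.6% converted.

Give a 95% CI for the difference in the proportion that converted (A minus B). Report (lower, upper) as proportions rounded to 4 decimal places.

(0.1866, 0.3014)

SE₁ = √(p̂₁(1−p̂₁)/n₁) = √(0.8800·0.1200/190) = 0.02358; SE₂ = √(0.6360·0.3640/769) = 0.01735.
Independent samples: SE of the difference = √(SE₁² + SE₂²) = √(0.0005560164 + 0.0003010225) = 0.02928.
z* for 95% confidence is 1.960, so the margin of error is 1.960 × 0.02928 = 0.05739.
Point estimate p̂₁ − p̂₂ = 0.8800 − 0.6360 = 0.2440.
0.2440 ± 0.05739 → (0.1866, 0.3014).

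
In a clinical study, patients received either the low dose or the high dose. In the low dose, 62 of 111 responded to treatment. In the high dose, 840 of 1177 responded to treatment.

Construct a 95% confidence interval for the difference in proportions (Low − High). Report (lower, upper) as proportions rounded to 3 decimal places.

Sample proportions: 62/111 = 0.5586, 840/1177 = 0.7137.
Each SE is √(p̂(1−p̂)/n): √(0.5586·0.4414/111) = 0.04713 and √(0.7137·0.2863/1177) = 0.01318.
SE(p̂₁ − p̂₂) = √(SE₁² + SE₂²) = √(0.0022212369 + 0.0001737124) = 0.04894, since the two samples are independent.
At 95% confidence z* = 1.960; margin = 1.960 × 0.04894 = 0.09592.
The difference is 0.5586 − 0.7137 = -0.1551, so the interval is -0.1551 ± 0.09592 = (-0.251, -0.059).

(-0.251, -0.059)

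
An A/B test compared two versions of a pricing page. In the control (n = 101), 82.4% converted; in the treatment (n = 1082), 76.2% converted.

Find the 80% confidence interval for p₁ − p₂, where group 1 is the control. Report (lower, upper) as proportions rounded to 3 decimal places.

The two standard errors are √(0.8240×0.1760/101) = 0.03789 and √(0.7620×0.2380/1082) = 0.01295.
Because the samples are independent, SE_diff = √(0.03789² + 0.01295²) = 0.04004.
Using z* = 1.282 for 80%, ME = 1.282 × 0.04004 = 0.05133.
p̂₁ − p̂₂ = 0.0620; interval 0.0620 ± 0.05133 gives (0.011, 0.113).

(0.011, 0.113)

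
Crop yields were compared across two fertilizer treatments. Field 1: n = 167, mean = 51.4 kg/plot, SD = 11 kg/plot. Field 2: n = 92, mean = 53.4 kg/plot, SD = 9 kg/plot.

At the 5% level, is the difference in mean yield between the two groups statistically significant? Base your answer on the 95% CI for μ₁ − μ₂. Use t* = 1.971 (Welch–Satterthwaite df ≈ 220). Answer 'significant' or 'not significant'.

not significant

Per-group SEs: s₁/√n₁ = 11/√167 = 0.8512, s₂/√n₂ = 9/√92 = 0.9383.
Unpooled SE of the difference: √(0.72454144 + 0.88040689) = 1.2669.
Margin of error = t* · SE = 1.971 × 1.2669 = 2.4971.
x̄₁ − x̄₂ = 51.4 − 53.4 = -2.0000.
CI: -2.0000 ± 2.4971 = (-4.4971, 0.4971).
The interval (-4.4971, 0.4971) contains 0, so the difference is not significant.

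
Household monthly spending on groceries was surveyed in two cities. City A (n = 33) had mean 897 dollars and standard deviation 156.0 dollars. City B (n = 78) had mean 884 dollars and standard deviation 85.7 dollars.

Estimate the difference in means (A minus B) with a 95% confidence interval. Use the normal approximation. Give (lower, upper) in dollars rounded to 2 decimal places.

SE₁ = s₁/√n₁ = 156.0/√33 = 27.1561; SE₂ = 85.7/√78 = 9.7036.
Independent samples, unequal variances: SE_diff = √(SE₁² + SE₂²) = √(737.45376721 + 94.15985296) = 28.8377.
z* = 1.960, so margin of error = 1.960 × 28.8377 = 56.5219.
Difference in means = 897 − 884 = 13.0000.
13.0000 ± 56.5219 → (-43.52, 69.52).

(-43.52, 69.52)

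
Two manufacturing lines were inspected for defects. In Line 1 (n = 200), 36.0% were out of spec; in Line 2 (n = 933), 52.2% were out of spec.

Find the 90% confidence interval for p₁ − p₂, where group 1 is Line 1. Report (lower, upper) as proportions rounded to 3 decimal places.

The two standard errors are √(0.3600×0.6400/200) = 0.03394 and √(0.5220×0.4780/933) = 0.01635.
Because the samples are independent, SE_diff = √(0.03394² + 0.01635²) = 0.03767.
Using z* = 1.645 for 90%, ME = 1.645 × 0.03767 = 0.06197.
p̂₁ − p̂₂ = -0.1620; interval -0.1620 ± 0.06197 gives (-0.224, -0.100).

(-0.224, -0.100)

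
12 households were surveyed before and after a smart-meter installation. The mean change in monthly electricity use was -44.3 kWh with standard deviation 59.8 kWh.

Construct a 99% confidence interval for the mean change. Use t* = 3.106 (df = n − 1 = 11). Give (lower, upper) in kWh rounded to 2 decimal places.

Paired design: SE = s_d/√n = 59.8/√12 = 17.2628.
t* = 3.106; margin of error = 3.106 × 17.2628 = 53.6183.
-44.3 ± 53.6183 → (-97.92, 9.32).

(-97.92, 9.32)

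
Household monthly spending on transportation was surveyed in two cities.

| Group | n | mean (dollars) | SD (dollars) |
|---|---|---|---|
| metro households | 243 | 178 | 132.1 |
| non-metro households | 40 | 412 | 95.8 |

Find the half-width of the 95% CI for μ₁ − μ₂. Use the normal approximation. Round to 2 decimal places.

Standard errors of each mean: 132.1/√243 = 8.4742 and 95.8/√40 = 15.1473.
SE(x̄₁ − x̄₂) = √(8.4742² + 15.1473²) = 17.3566 for independent samples with unequal variances.
With z* = 1.960, the margin is 1.960 × 17.3566 = 34.0189.

34.02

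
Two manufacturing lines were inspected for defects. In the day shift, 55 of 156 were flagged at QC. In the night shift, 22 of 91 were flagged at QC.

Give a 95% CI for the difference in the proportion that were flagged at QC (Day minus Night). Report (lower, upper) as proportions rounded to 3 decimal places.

First, p̂₁ = 55/156 = 0.3526; p̂₂ = 22/91 = 0.2418.
The two standard errors are √(0.3526×0.6474/156) = 0.03825 and √(0.2418×0.7582/91) = 0.04488.
Because the samples are independent, SE_diff = √(0.03825² + 0.04488²) = 0.05897.
Using z* = 1.960 for 95%, ME = 1.960 × 0.05897 = 0.11558.
p̂₁ − p̂₂ = 0.1108; interval 0.1108 ± 0.11558 gives (-0.005, 0.226).

(-0.005, 0.226)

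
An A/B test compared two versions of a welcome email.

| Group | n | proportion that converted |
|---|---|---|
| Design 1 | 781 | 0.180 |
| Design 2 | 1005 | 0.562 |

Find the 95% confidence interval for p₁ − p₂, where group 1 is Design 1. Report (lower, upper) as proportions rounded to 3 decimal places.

Each SE is √(p̂(1−p̂)/n): √(0.1800·0.8200/781) = 0.01375 and √(0.5620·0.4380/1005) = 0.01565.
SE(p̂₁ − p̂₂) = √(SE₁² + SE₂²) = √(0.0001890625 + 0.0002449225) = 0.02083, since the two samples are independent.
At 95% confidence z* = 1.960; margin = 1.960 × 0.02083 = 0.04083.
The difference is 0.1800 − 0.5620 = -0.3820, so the interval is -0.3820 ± 0.04083 = (-0.423, -0.341).

(-0.423, -0.341)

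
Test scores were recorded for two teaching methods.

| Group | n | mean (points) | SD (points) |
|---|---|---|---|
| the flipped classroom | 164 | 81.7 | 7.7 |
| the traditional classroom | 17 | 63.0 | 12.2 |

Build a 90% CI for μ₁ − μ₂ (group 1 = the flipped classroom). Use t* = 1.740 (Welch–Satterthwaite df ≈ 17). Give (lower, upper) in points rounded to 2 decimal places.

Per-group SEs: s₁/√n₁ = 7.7/√164 = 0.6013, s₂/√n₂ = 12.2/√17 = 2.9589.
Unpooled SE of the difference: √(0.36156169 + 8.75508921) = 3.0194.
Margin of error = t* · SE = 1.740 × 3.0194 = 5.2538.
x̄₁ − x̄₂ = 81.7 − 63.0 = 18.7000.
CI: 18.7000 ± 5.2538 = (13.45, 23.95).

(13.45, 23.95)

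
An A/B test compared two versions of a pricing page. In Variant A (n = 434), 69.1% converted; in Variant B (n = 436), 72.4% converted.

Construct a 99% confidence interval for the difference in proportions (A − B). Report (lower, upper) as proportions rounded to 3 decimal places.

The two standard errors are √(0.6910×0.3090/434) = 0.02218 and √(0.7240×0.2760/436) = 0.02141.
Because the samples are independent, SE_diff = √(0.02218² + 0.02141²) = 0.03083.
Using z* = 2.576 for 99%, ME = 2.576 × 0.03083 = 0.07942.
p̂₁ − p̂₂ = -0.0330; interval -0.0330 ± 0.07942 gives (-0.112, 0.046).

(-0.112, 0.046)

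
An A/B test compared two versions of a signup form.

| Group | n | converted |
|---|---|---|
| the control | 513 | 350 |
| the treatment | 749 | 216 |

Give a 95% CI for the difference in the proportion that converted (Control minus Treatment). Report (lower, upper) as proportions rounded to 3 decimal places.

(0.342, 0.446)

First, p̂₁ = 350/513 = 0.6823; p̂₂ = 216/749 = 0.2884.
The two standard errors are √(0.6823×0.3177/513) = 0.02056 and √(0.2884×0.7116/749) = 0.01655.
Because the samples are independent, SE_diff = √(0.02056² + 0.01655²) = 0.02639.
Using z* = 1.960 for 95%, ME = 1.960 × 0.02639 = 0.05172.
p̂₁ − p̂₂ = 0.3939; interval 0.3939 ± 0.05172 gives (0.342, 0.446).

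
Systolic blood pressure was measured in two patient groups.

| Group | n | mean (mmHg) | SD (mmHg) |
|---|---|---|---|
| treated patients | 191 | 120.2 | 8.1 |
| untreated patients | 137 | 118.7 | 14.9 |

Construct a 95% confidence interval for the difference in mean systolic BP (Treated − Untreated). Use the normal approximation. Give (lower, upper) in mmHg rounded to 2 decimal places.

SE₁ = s₁/√n₁ = 8.1/√191 = 0.5861; SE₂ = 14.9/√137 = 1.2730.
Independent samples, unequal variances: SE_diff = √(SE₁² + SE₂²) = √(0.34351321 + 1.620529) = 1.4014.
z* = 1.960, so margin of error = 1.960 × 1.4014 = 2.7467.
Difference in means = 120.2 − 118.7 = 1.5000.
1.5000 ± 2.7467 → (-1.25, 4.25).

(-1.25, 4.25)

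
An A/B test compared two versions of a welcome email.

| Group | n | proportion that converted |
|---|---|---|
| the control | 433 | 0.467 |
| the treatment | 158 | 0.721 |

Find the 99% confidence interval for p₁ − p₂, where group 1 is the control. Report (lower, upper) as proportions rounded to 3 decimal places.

SE₁ = √(p̂₁(1−p̂₁)/n₁) = √(0.4670·0.5330/433) = 0.02398; SE₂ = √(0.7210·0.2790/158) = 0.03568.
Independent samples: SE of the difference = √(SE₁² + SE₂²) = √(0.0005750404 + 0.0012730624) = 0.04299.
z* for 99% confidence is 2.576, so the margin of error is 2.576 × 0.04299 = 0.11074.
Point estimate p̂₁ − p̂₂ = 0.4670 − 0.7210 = -0.2540.
-0.2540 ± 0.11074 → (-0.365, -0.143).

(-0.365, -0.143)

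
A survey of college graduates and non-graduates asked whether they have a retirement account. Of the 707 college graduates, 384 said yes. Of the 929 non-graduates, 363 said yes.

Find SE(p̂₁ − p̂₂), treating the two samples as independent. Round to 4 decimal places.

0.0246

First, p̂₁ = 384/707 = 0.5431; p̂₂ = 363/929 = 0.3907.
The two standard errors are √(0.5431×0.4569/707) = 0.01873 and √(0.3907×0.6093/929) = 0.01601.
Because the samples are independent, SE_diff = √(0.01873² + 0.01601²) = 0.02464.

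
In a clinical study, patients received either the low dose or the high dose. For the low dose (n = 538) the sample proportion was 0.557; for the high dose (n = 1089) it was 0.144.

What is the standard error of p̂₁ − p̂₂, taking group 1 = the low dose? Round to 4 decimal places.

The two standard errors are √(0.5570×0.4430/538) = 0.02142 and √(0.1440×0.8560/1089) = 0.01064.
Because the samples are independent, SE_diff = √(0.02142² + 0.01064²) = 0.02392.

0.0239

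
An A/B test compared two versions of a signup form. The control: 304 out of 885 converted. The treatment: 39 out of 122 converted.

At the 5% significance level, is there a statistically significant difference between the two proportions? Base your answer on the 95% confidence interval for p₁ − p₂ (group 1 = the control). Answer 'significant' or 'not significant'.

p̂₁ = 304/885 = 0.3435 and p̂₂ = 39/122 = 0.3197.
SE₁ = √(p̂₁(1−p̂₁)/n₁) = √(0.3435·0.6565/885) = 0.01596; SE₂ = √(0.3197·0.6803/122) = 0.04222.
Independent samples: SE of the difference = √(SE₁² + SE₂²) = √(0.0002547216 + 0.0017825284) = 0.04514.
z* for 95% confidence is 1.960, so the margin of error is 1.960 × 0.04514 = 0.08847.
Point estimate p̂₁ − p̂₂ = 0.3435 − 0.3197 = 0.0238.
0.0238 ± 0.08847 → (-0.06467, 0.11227).
The interval (-0.06467, 0.11227) contains 0, so the difference is not significant.

not significant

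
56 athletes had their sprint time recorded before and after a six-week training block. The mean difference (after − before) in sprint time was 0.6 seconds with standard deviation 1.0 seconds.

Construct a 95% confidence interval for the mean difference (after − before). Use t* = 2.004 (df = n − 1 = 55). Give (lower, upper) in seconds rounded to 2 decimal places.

Paired design: SE = s_d/√n = 1.0/√56 = 0.1336.
t* = 2.004; margin of error = 2.004 × 0.1336 = 0.2677.
0.6 ± 0.2677 → (0.33, 0.87).

(0.33, 0.87)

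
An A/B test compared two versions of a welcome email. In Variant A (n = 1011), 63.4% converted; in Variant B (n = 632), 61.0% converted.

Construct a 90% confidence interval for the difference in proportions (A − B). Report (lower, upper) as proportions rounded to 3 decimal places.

(-0.016, 0.064)

SE₁ = √(p̂₁(1−p̂₁)/n₁) = √(0.6340·0.3660/1011) = 0.01515; SE₂ = √(0.6100·0.3900/632) = 0.01940.
Independent samples: SE of the difference = √(SE₁² + SE₂²) = √(0.0002295225 + 0.00037636) = 0.02461.
z* for 90% confidence is 1.645, so the margin of error is 1.645 × 0.02461 = 0.04048.
Point estimate p̂₁ − p̂₂ = 0.6340 − 0.6100 = 0.0240.
0.0240 ± 0.04048 → (-0.016, 0.064).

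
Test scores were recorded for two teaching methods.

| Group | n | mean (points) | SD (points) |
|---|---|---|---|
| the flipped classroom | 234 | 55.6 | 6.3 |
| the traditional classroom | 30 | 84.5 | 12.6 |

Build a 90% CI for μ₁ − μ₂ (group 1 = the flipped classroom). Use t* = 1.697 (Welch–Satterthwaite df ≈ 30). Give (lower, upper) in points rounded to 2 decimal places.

SE₁ = s₁/√n₁ = 6.3/√234 = 0.4118; SE₂ = 12.6/√30 = 2.3004.
Independent samples, unequal variances: SE_diff = √(SE₁² + SE₂²) = √(0.16957924 + 5.29184016) = 2.3370.
t* = 1.697, so margin of error = 1.697 × 2.3370 = 3.9659.
Difference in means = 55.6 − 84.5 = -28.9000.
-28.9000 ± 3.9659 → (-32.87, -24.93).

(-32.87, -24.93)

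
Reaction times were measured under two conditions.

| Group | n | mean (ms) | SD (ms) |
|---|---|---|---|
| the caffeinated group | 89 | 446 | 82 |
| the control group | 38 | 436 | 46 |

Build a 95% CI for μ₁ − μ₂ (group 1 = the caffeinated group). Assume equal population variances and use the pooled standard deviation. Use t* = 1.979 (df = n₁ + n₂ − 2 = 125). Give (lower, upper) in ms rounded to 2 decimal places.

(-18.08, 38.08)

s_p = √[((n₁−1)s₁² + (n₂−1)s₂²)/(n₁+n₂−2)] = √[(88·82² + 37·46²)/125] = 73.2122.
SE = 73.2122·√(1/89 + 1/38) = 14.1873.
With t* = 1.979, margin = 1.979 × 14.1873 = 28.0767.
x̄₁ − x̄₂ = 446 − 436 = 10.0000; interval 10.0000 ± 28.0767 = (-18.08, 38.08).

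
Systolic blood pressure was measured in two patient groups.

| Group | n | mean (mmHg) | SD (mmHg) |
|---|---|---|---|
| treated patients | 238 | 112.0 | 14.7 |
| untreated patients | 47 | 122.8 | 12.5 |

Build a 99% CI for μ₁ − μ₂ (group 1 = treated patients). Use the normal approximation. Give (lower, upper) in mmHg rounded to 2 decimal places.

SE₁ = s₁/√n₁ = 14.7/√238 = 0.9529; SE₂ = 12.5/√47 = 1.8233.
Independent samples, unequal variances: SE_diff = √(SE₁² + SE₂²) = √(0.90801841 + 3.32442289) = 2.0573.
z* = 2.576, so margin of error = 2.576 × 2.0573 = 5.2996.
Difference in means = 112.0 − 122.8 = -10.8000.
-10.8000 ± 5.2996 → (-16.10, -5.50).

(-16.10, -5.50)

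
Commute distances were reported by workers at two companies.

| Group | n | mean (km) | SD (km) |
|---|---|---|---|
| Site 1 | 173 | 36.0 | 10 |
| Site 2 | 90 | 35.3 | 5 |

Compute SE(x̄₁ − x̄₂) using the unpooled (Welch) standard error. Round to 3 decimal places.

0.925

Per-group SEs: s₁/√n₁ = 10/√173 = 0.7603, s₂/√n₂ = 5/√90 = 0.5270.
Unpooled SE of the difference: √(0.57805609 + 0.277729) = 0.9251.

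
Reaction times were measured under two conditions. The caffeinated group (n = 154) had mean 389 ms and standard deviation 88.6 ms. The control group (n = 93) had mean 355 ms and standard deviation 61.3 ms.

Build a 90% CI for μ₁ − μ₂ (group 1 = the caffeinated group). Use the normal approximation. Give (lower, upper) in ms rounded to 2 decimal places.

(18.28, 49.72)

Standard errors of each mean: 88.6/√154 = 7.1396 and 61.3/√93 = 6.3565.
SE(x̄₁ − x̄₂) = √(7.1396² + 6.3565²) = 9.5592 for independent samples with unequal variances.
With z* = 1.645, the margin is 1.645 × 9.5592 = 15.7249.
x̄₁ − x̄₂ = 389 − 355 = 34.0000; the interval is 34.0000 ± 15.7249 = (18.28, 49.72).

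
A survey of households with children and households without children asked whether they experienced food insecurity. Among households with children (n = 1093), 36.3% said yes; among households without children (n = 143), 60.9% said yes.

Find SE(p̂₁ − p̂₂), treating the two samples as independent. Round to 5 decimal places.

The two standard errors are √(0.3630×0.6370/1093) = 0.01454 and √(0.6090×0.3910/143) = 0.04081.
Because the samples are independent, SE_diff = √(0.01454² + 0.04081²) = 0.04332.

0.04332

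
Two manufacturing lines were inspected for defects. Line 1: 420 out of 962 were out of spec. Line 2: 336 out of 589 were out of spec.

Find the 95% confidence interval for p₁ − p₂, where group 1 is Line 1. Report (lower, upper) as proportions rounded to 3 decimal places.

Sample proportions: 420/962 = 0.4366, 336/589 = 0.5705.
Each SE is √(p̂(1−p̂)/n): √(0.4366·0.5634/962) = 0.01599 and √(0.5705·0.4295/589) = 0.02040.
SE(p̂₁ − p̂₂) = √(SE₁² + SE₂²) = √(0.0002556801 + 0.00041616) = 0.02592, since the two samples are independent.
At 95% confidence z* = 1.960; margin = 1.960 × 0.02592 = 0.05080.
The difference is 0.4366 − 0.5705 = -0.1339, so the interval is -0.1339 ± 0.05080 = (-0.185, -0.083).

(-0.185, -0.083)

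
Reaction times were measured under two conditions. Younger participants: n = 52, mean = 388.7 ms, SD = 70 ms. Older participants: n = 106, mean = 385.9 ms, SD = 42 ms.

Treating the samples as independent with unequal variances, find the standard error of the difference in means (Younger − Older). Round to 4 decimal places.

SE₁ = s₁/√n₁ = 70/√52 = 9.7073; SE₂ = 42/√106 = 4.0794.
Independent samples, unequal variances: SE_diff = √(SE₁² + SE₂²) = √(94.23167329 + 16.64150436) = 10.5296.

10.5296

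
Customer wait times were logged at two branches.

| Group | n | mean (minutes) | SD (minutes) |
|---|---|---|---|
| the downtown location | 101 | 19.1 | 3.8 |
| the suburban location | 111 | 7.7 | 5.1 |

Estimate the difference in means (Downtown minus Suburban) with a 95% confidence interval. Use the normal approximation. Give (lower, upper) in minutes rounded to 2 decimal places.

(10.20, 12.60)

SE₁ = s₁/√n₁ = 3.8/√101 = 0.3781; SE₂ = 5.1/√111 = 0.4841.
Independent samples, unequal variances: SE_diff = √(SE₁² + SE₂²) = √(0.14295961 + 0.23435281) = 0.6143.
z* = 1.960, so margin of error = 1.960 × 0.6143 = 1.2040.
Difference in means = 19.1 − 7.7 = 11.4000.
11.4000 ± 1.2040 → (10.20, 12.60).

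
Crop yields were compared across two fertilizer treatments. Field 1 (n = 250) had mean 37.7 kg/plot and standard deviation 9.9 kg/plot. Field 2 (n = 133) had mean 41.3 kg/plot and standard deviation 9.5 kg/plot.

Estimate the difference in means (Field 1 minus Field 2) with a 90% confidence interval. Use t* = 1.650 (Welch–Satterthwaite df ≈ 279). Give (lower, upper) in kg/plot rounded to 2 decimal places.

(-5.31, -1.89)

Per-group SEs: s₁/√n₁ = 9.9/√250 = 0.6261, s₂/√n₂ = 9.5/√133 = 0.8238.
Unpooled SE of the difference: √(0.39200121 + 0.67864644) = 1.0347.
Margin of error = t* · SE = 1.650 × 1.0347 = 1.7073.
x̄₁ − x̄₂ = 37.7 − 41.3 = -3.6000.
CI: -3.6000 ± 1.7073 = (-5.31, -1.89).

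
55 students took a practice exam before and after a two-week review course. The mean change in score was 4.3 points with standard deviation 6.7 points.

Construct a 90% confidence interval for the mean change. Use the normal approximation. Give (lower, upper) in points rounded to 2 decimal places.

Paired design: SE = s_d/√n = 6.7/√55 = 0.9034.
z* = 1.645; margin of error = 1.645 × 0.9034 = 1.4861.
4.3 ± 1.4861 → (2.81, 5.79).

(2.81, 5.79)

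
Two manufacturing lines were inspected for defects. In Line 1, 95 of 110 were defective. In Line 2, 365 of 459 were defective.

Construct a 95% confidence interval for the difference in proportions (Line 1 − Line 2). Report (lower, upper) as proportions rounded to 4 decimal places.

p̂₁ = 95/110 = 0.8636 and p̂₂ = 365/459 = 0.7952.
SE₁ = √(p̂₁(1−p̂₁)/n₁) = √(0.8636·0.1364/110) = 0.03272; SE₂ = √(0.7952·0.2048/459) = 0.01884.
Independent samples: SE of the difference = √(SE₁² + SE₂²) = √(0.0010705984 + 0.0003549456) = 0.03776.
z* for 95% confidence is 1.960, so the margin of error is 1.960 × 0.03776 = 0.07401.
Point estimate p̂₁ − p̂₂ = 0.8636 − 0.7952 = 0.0684.
0.0684 ± 0.07401 → (-0.0056, 0.1424).

(-0.0056, 0.1424)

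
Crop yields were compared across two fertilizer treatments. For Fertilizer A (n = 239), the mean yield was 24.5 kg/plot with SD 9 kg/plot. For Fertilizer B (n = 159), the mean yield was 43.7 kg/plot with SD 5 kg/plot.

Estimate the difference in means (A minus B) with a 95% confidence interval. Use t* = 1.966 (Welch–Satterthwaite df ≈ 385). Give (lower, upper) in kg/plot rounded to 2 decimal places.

(-20.58, -17.82)

Standard errors of each mean: 9/√239 = 0.5822 and 5/√159 = 0.3965.
SE(x̄₁ − x̄₂) = √(0.5822² + 0.3965²) = 0.7044 for independent samples with unequal variances.
With t* = 1.966, the margin is 1.966 × 0.7044 = 1.3849.
x̄₁ − x̄₂ = 24.5 − 43.7 = -19.2000; the interval is -19.2000 ± 1.3849 = (-20.58, -17.82).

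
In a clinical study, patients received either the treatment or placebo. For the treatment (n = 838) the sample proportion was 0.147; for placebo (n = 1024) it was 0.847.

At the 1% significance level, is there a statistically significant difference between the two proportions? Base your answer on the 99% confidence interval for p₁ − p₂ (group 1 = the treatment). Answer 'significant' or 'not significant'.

Each SE is √(p̂(1−p̂)/n): √(0.1470·0.8530/838) = 0.01223 and √(0.8470·0.1530/1024) = 0.01125.
SE(p̂₁ − p̂₂) = √(SE₁² + SE₂²) = √(0.0001495729 + 0.0001265625) = 0.01662, since the two samples are independent.
At 99% confidence z* = 2.576; margin = 2.576 × 0.01662 = 0.04281.
The difference is 0.1470 − 0.8470 = -0.7000, so the interval is -0.7000 ± 0.04281 = (-0.74281, -0.65719).
The interval (-0.74281, -0.65719) does not contain 0, so the difference is significant.

significant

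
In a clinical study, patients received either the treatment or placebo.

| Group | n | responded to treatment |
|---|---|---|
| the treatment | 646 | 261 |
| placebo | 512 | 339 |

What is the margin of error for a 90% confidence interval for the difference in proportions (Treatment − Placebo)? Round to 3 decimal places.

First, p̂₁ = 261/646 = 0.4040; p̂₂ = 339/512 = 0.6621.
The two standard errors are √(0.4040×0.5960/646) = 0.01931 and √(0.6621×0.3379/512) = 0.02090.
Because the samples are independent, SE_diff = √(0.01931² + 0.02090²) = 0.02845.
Using z* = 1.645 for 90%, ME = 1.645 × 0.02845 = 0.04680.

0.047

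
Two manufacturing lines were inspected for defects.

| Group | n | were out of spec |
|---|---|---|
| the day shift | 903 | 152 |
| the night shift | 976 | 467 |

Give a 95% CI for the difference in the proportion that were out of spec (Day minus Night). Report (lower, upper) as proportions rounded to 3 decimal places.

(-0.350, -0.270)

Sample proportions: 152/903 = 0.1683, 467/976 = 0.4785.
Each SE is √(p̂(1−p̂)/n): √(0.1683·0.8317/903) = 0.01245 and √(0.4785·0.5215/976) = 0.01599.
SE(p̂₁ − p̂₂) = √(SE₁² + SE₂²) = √(0.0001550025 + 0.0002556801) = 0.02027, since the two samples are independent.
At 95% confidence z* = 1.960; margin = 1.960 × 0.02027 = 0.03973.
The difference is 0.1683 − 0.4785 = -0.3102, so the interval is -0.3102 ± 0.03973 = (-0.350, -0.270).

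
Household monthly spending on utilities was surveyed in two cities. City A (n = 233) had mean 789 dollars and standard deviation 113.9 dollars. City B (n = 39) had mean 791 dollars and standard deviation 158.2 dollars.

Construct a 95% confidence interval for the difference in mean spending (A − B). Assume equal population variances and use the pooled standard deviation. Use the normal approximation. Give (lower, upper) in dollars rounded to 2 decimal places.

Pooled variance s_p² = [232·113.9² + 38·158.2²] / (233+39−2) = 14669.7031, so s_p = 121.1185.
SE_diff = s_p·√(1/n₁ + 1/n₂) = 121.1185·√(1/233 + 1/39) = 20.9549.
z* = 1.960; margin = 1.960 × 20.9549 = 41.0716.
Difference = 789 − 791 = -2.0000.
-2.0000 ± 41.0716 → (-43.07, 39.07).

(-43.07, 39.07)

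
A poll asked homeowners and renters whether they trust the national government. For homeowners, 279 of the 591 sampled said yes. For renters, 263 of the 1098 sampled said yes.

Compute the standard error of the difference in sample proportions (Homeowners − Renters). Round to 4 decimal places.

0.0242

Sample proportions: 279/591 = 0.4721, 263/1098 = 0.2395.
Each SE is √(p̂(1−p̂)/n): √(0.4721·0.5279/591) = 0.02054 and √(0.2395·0.7605/1098) = 0.01288.
SE(p̂₁ − p̂₂) = √(SE₁² + SE₂²) = √(0.0004218916 + 0.0001658944) = 0.02424, since the two samples are independent.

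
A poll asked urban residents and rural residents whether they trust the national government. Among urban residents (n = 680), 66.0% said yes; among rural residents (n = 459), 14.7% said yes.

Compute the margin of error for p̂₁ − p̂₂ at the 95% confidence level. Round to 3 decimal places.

The two standard errors are √(0.6600×0.3400/680) = 0.01817 and √(0.1470×0.8530/459) = 0.01653.
Because the samples are independent, SE_diff = √(0.01817² + 0.01653²) = 0.02456.
Using z* = 1.960 for 95%, ME = 1.960 × 0.02456 = 0.04814.

0.048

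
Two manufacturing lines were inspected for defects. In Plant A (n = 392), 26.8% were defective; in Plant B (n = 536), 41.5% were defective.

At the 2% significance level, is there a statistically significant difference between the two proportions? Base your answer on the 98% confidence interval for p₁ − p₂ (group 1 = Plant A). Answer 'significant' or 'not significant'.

significant

The two standard errors are √(0.2680×0.7320/392) = 0.02237 and √(0.4150×0.5850/536) = 0.02128.
Because the samples are independent, SE_diff = √(0.02237² + 0.02128²) = 0.03087.
Using z* = 2.326 for 98%, ME = 2.326 × 0.03087 = 0.07180.
p̂₁ − p̂₂ = -0.1470; interval -0.1470 ± 0.07180 gives (-0.21880, -0.07520).
The interval (-0.21880, -0.07520) does not contain 0, so the difference is significant.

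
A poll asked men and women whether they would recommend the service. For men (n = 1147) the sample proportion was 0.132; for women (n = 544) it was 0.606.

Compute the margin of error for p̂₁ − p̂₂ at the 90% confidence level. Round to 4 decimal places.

0.0382

Each SE is √(p̂(1−p̂)/n): √(0.1320·0.8680/1147) = 0.00999 and √(0.6060·0.3940/544) = 0.02095.
SE(p̂₁ − p̂₂) = √(SE₁² + SE₂²) = √(0.0000998001 + 0.0004389025) = 0.02321, since the two samples are independent.
At 90% confidence z* = 1.645; margin = 1.645 × 0.02321 = 0.03818.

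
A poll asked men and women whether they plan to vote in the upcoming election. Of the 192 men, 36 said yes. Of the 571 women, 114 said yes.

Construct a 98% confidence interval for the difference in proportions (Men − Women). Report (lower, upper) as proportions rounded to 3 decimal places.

(-0.088, 0.064)

p̂₁ = 36/192 = 0.1875 and p̂₂ = 114/571 = 0.1996.
SE₁ = √(p̂₁(1−p̂₁)/n₁) = √(0.1875·0.8125/192) = 0.02817; SE₂ = √(0.1996·0.8004/571) = 0.01673.
Independent samples: SE of the difference = √(SE₁² + SE₂²) = √(0.0007935489 + 0.0002798929) = 0.03276.
z* for 98% confidence is 2.326, so the margin of error is 2.326 × 0.03276 = 0.07620.
Point estimate p̂₁ − p̂₂ = 0.1875 − 0.1996 = -0.0121.
-0.0121 ± 0.07620 → (-0.088, 0.064).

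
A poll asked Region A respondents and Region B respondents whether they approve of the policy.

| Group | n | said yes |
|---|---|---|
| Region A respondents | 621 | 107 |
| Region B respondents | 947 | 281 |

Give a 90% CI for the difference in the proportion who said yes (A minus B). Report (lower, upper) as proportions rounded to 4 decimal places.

Sample proportions: 107/621 = 0.1723, 281/947 = 0.2967.
Each SE is √(p̂(1−p̂)/n): √(0.1723·0.8277/621) = 0.01515 and √(0.2967·0.7033/947) = 0.01484.
SE(p̂₁ − p̂₂) = √(SE₁² + SE₂²) = √(0.0002295225 + 0.0002202256) = 0.02121, since the two samples are independent.
At 90% confidence z* = 1.645; margin = 1.645 × 0.02121 = 0.03489.
The difference is 0.1723 − 0.2967 = -0.1244, so the interval is -0.1244 ± 0.03489 = (-0.1593, -0.0895).

(-0.1593, -0.0895)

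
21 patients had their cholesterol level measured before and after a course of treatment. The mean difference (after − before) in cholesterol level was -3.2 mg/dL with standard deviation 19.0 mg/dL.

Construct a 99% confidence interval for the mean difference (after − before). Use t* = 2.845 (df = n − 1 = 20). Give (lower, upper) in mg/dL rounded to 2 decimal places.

(-15.00, 8.60)

This is a matched-pairs design, so SE = s_d/√n = 19.0/√21 = 4.1461.
Margin = 2.845 × 4.1461 = 11.7957; the interval is -3.2 ± 11.7957 = (-15.00, 8.60).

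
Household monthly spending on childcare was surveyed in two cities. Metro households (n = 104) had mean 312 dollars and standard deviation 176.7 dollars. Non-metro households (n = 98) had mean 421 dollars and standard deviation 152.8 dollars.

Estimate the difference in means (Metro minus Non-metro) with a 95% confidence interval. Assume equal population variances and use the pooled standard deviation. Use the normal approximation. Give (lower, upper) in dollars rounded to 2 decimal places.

s_p = √[((n₁−1)s₁² + (n₂−1)s₂²)/(n₁+n₂−2)] = √[(103·176.7² + 97·152.8²)/200] = 165.5400.
SE = 165.5400·√(1/104 + 1/98) = 23.3050.
With z* = 1.960, margin = 1.960 × 23.3050 = 45.6778.
x̄₁ − x̄₂ = 312 − 421 = -109.0000; interval -109.0000 ± 45.6778 = (-154.68, -63.32).

(-154.68, -63.32)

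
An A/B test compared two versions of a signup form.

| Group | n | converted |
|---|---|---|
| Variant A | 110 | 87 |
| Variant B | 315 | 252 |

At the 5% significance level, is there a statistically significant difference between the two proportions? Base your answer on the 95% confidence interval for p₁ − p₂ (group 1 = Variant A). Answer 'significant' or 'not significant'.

not significant

First, p̂₁ = 87/110 = 0.7909; p̂₂ = 252/315 = 0.8000.
The two standard errors are √(0.7909×0.2091/110) = 0.03877 and √(0.8000×0.2000/315) = 0.02254.
Because the samples are independent, SE_diff = √(0.03877² + 0.02254²) = 0.04485.
Using z* = 1.960 for 95%, ME = 1.960 × 0.04485 = 0.08791.
p̂₁ − p̂₂ = -0.0091; interval -0.0091 ± 0.08791 gives (-0.09701, 0.07881).
The interval (-0.09701, 0.07881) contains 0, so the difference is not significant.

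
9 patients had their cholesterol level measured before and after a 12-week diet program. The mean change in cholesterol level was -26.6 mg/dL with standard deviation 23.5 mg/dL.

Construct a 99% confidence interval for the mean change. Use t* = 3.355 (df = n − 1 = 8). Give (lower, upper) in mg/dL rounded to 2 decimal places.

(-52.88, -0.32)

This is a matched-pairs design, so SE = s_d/√n = 23.5/√9 = 7.8333.
Margin = 3.355 × 7.8333 = 26.2807; the interval is -26.6 ± 26.2807 = (-52.88, -0.32).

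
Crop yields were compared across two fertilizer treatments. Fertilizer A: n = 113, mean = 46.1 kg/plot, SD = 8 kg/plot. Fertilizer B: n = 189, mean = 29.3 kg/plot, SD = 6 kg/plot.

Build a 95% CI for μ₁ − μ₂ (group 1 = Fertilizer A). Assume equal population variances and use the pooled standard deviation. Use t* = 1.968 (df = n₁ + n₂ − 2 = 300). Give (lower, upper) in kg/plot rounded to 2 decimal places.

(15.20, 18.40)

s_p = √[((n₁−1)s₁² + (n₂−1)s₂²)/(n₁+n₂−2)] = √[(112·8² + 188·6²)/300] = 6.8157.
SE = 6.8157·√(1/113 + 1/189) = 0.8105.
With t* = 1.968, margin = 1.968 × 0.8105 = 1.5951.
x̄₁ − x̄₂ = 46.1 − 29.3 = 16.8000; interval 16.8000 ± 1.5951 = (15.20, 18.40).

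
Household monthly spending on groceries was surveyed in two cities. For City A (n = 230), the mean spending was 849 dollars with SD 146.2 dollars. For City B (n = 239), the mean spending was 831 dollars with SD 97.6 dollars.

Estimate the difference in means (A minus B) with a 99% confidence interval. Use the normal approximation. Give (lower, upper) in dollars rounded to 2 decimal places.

(-11.68, 47.68)

Standard errors of each mean: 146.2/√230 = 9.6401 and 97.6/√239 = 6.3132.
SE(x̄₁ − x̄₂) = √(9.6401² + 6.3132²) = 11.5234 for independent samples with unequal variances.
With z* = 2.576, the margin is 2.576 × 11.5234 = 29.6843.
x̄₁ − x̄₂ = 849 − 831 = 18.0000; the interval is 18.0000 ± 29.6843 = (-11.68, 47.68).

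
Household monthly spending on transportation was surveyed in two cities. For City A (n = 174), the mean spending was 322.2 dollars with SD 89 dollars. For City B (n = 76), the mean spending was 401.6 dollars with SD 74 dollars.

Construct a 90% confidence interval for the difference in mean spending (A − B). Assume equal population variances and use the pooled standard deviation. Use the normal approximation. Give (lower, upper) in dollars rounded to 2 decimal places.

Pooled variance s_p² = [173·89² + 75·74²] / (174+76−2) = 7181.5847, so s_p = 84.7442.
SE_diff = s_p·√(1/n₁ + 1/n₂) = 84.7442·√(1/174 + 1/76) = 11.6519.
z* = 1.645; margin = 1.645 × 11.6519 = 19.1674.
Difference = 322.2 − 401.6 = -79.4000.
-79.4000 ± 19.1674 → (-98.57, -60.23).

(-98.57, -60.23)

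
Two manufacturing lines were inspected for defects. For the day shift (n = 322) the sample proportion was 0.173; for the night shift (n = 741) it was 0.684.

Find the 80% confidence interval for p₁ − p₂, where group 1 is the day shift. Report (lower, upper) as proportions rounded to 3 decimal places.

(-0.546, -0.476)

SE₁ = √(p̂₁(1−p̂₁)/n₁) = √(0.1730·0.8270/322) = 0.02108; SE₂ = √(0.6840·0.3160/741) = 0.01708.
Independent samples: SE of the difference = √(SE₁² + SE₂²) = √(0.0004443664 + 0.0002917264) = 0.02713.
z* for 80% confidence is 1.282, so the margin of error is 1.282 × 0.02713 = 0.03478.
Point estimate p̂₁ − p̂₂ = 0.1730 − 0.6840 = -0.5110.
-0.5110 ± 0.03478 → (-0.546, -0.476).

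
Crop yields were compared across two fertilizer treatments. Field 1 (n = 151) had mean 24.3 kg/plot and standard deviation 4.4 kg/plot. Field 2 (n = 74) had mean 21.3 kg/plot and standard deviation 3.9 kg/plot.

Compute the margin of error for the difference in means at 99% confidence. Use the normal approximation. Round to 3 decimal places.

Per-group SEs: s₁/√n₁ = 4.4/√151 = 0.3581, s₂/√n₂ = 3.9/√74 = 0.4534.
Unpooled SE of the difference: √(0.12823561 + 0.20557156) = 0.5778.
Margin of error = z* · SE = 2.576 × 0.5778 = 1.4884.

1.488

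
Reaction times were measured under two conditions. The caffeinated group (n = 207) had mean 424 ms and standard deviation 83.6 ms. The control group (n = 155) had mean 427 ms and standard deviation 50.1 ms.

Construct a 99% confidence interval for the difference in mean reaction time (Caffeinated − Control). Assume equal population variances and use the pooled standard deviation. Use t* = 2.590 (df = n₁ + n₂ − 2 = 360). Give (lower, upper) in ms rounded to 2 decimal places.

Pooled variance s_p² = [206·83.6² + 154·50.1²] / (207+155−2) = 5072.9647, so s_p = 71.2247.
SE_diff = s_p·√(1/n₁ + 1/n₂) = 71.2247·√(1/207 + 1/155) = 7.5654.
t* = 2.590; margin = 2.590 × 7.5654 = 19.5944.
Difference = 424 − 427 = -3.0000.
-3.0000 ± 19.5944 → (-22.59, 16.59).

(-22.59, 16.59)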